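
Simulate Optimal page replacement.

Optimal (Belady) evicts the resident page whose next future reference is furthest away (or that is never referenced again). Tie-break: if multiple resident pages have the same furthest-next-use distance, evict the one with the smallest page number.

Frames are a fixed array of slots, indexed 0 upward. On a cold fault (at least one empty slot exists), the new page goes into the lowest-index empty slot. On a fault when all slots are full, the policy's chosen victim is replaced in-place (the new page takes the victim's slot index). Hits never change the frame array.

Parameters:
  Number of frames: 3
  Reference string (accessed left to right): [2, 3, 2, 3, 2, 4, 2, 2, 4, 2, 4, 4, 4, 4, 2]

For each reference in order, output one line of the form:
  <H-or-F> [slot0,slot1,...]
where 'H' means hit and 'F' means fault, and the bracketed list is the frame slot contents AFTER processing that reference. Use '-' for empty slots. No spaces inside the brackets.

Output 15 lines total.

F [2,-,-]
F [2,3,-]
H [2,3,-]
H [2,3,-]
H [2,3,-]
F [2,3,4]
H [2,3,4]
H [2,3,4]
H [2,3,4]
H [2,3,4]
H [2,3,4]
H [2,3,4]
H [2,3,4]
H [2,3,4]
H [2,3,4]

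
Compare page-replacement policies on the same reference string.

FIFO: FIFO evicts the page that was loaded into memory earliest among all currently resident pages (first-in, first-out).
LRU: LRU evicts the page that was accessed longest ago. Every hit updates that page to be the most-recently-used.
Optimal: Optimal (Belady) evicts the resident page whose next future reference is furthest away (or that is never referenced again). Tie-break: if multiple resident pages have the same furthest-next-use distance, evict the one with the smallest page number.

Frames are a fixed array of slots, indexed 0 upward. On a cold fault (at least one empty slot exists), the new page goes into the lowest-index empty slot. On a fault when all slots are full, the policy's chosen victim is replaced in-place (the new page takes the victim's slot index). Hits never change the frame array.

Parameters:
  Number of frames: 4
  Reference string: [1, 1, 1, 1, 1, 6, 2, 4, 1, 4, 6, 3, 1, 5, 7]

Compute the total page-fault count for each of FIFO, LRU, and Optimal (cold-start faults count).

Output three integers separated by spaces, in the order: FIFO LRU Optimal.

Answer: 8 7 7

Derivation:
--- FIFO ---
  step 0: ref 1 -> FAULT, frames=[1,-,-,-] (faults so far: 1)
  step 1: ref 1 -> HIT, frames=[1,-,-,-] (faults so far: 1)
  step 2: ref 1 -> HIT, frames=[1,-,-,-] (faults so far: 1)
  step 3: ref 1 -> HIT, frames=[1,-,-,-] (faults so far: 1)
  step 4: ref 1 -> HIT, frames=[1,-,-,-] (faults so far: 1)
  step 5: ref 6 -> FAULT, frames=[1,6,-,-] (faults so far: 2)
  step 6: ref 2 -> FAULT, frames=[1,6,2,-] (faults so far: 3)
  step 7: ref 4 -> FAULT, frames=[1,6,2,4] (faults so far: 4)
  step 8: ref 1 -> HIT, frames=[1,6,2,4] (faults so far: 4)
  step 9: ref 4 -> HIT, frames=[1,6,2,4] (faults so far: 4)
  step 10: ref 6 -> HIT, frames=[1,6,2,4] (faults so far: 4)
  step 11: ref 3 -> FAULT, evict 1, frames=[3,6,2,4] (faults so far: 5)
  step 12: ref 1 -> FAULT, evict 6, frames=[3,1,2,4] (faults so far: 6)
  step 13: ref 5 -> FAULT, evict 2, frames=[3,1,5,4] (faults so far: 7)
  step 14: ref 7 -> FAULT, evict 4, frames=[3,1,5,7] (faults so far: 8)
  FIFO total faults: 8
--- LRU ---
  step 0: ref 1 -> FAULT, frames=[1,-,-,-] (faults so far: 1)
  step 1: ref 1 -> HIT, frames=[1,-,-,-] (faults so far: 1)
  step 2: ref 1 -> HIT, frames=[1,-,-,-] (faults so far: 1)
  step 3: ref 1 -> HIT, frames=[1,-,-,-] (faults so far: 1)
  step 4: ref 1 -> HIT, frames=[1,-,-,-] (faults so far: 1)
  step 5: ref 6 -> FAULT, frames=[1,6,-,-] (faults so far: 2)
  step 6: ref 2 -> FAULT, frames=[1,6,2,-] (faults so far: 3)
  step 7: ref 4 -> FAULT, frames=[1,6,2,4] (faults so far: 4)
  step 8: ref 1 -> HIT, frames=[1,6,2,4] (faults so far: 4)
  step 9: ref 4 -> HIT, frames=[1,6,2,4] (faults so far: 4)
  step 10: ref 6 -> HIT, frames=[1,6,2,4] (faults so far: 4)
  step 11: ref 3 -> FAULT, evict 2, frames=[1,6,3,4] (faults so far: 5)
  step 12: ref 1 -> HIT, frames=[1,6,3,4] (faults so far: 5)
  step 13: ref 5 -> FAULT, evict 4, frames=[1,6,3,5] (faults so far: 6)
  step 14: ref 7 -> FAULT, evict 6, frames=[1,7,3,5] (faults so far: 7)
  LRU total faults: 7
--- Optimal ---
  step 0: ref 1 -> FAULT, frames=[1,-,-,-] (faults so far: 1)
  step 1: ref 1 -> HIT, frames=[1,-,-,-] (faults so far: 1)
  step 2: ref 1 -> HIT, frames=[1,-,-,-] (faults so far: 1)
  step 3: ref 1 -> HIT, frames=[1,-,-,-] (faults so far: 1)
  step 4: ref 1 -> HIT, frames=[1,-,-,-] (faults so far: 1)
  step 5: ref 6 -> FAULT, frames=[1,6,-,-] (faults so far: 2)
  step 6: ref 2 -> FAULT, frames=[1,6,2,-] (faults so far: 3)
  step 7: ref 4 -> FAULT, frames=[1,6,2,4] (faults so far: 4)
  step 8: ref 1 -> HIT, frames=[1,6,2,4] (faults so far: 4)
  step 9: ref 4 -> HIT, frames=[1,6,2,4] (faults so far: 4)
  step 10: ref 6 -> HIT, frames=[1,6,2,4] (faults so far: 4)
  step 11: ref 3 -> FAULT, evict 2, frames=[1,6,3,4] (faults so far: 5)
  step 12: ref 1 -> HIT, frames=[1,6,3,4] (faults so far: 5)
  step 13: ref 5 -> FAULT, evict 1, frames=[5,6,3,4] (faults so far: 6)
  step 14: ref 7 -> FAULT, evict 3, frames=[5,6,7,4] (faults so far: 7)
  Optimal total faults: 7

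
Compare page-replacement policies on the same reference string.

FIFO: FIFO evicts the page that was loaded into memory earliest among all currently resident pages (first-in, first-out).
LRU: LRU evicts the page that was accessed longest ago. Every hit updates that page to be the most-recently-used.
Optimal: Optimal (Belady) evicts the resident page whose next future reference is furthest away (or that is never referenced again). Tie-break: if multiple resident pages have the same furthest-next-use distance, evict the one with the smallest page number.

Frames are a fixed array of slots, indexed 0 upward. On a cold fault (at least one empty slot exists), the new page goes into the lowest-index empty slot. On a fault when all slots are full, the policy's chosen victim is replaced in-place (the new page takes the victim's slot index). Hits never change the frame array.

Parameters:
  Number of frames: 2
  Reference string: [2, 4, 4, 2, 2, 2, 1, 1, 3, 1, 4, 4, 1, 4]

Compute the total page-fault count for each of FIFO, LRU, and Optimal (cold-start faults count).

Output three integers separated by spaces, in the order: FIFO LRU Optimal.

--- FIFO ---
  step 0: ref 2 -> FAULT, frames=[2,-] (faults so far: 1)
  step 1: ref 4 -> FAULT, frames=[2,4] (faults so far: 2)
  step 2: ref 4 -> HIT, frames=[2,4] (faults so far: 2)
  step 3: ref 2 -> HIT, frames=[2,4] (faults so far: 2)
  step 4: ref 2 -> HIT, frames=[2,4] (faults so far: 2)
  step 5: ref 2 -> HIT, frames=[2,4] (faults so far: 2)
  step 6: ref 1 -> FAULT, evict 2, frames=[1,4] (faults so far: 3)
  step 7: ref 1 -> HIT, frames=[1,4] (faults so far: 3)
  step 8: ref 3 -> FAULT, evict 4, frames=[1,3] (faults so far: 4)
  step 9: ref 1 -> HIT, frames=[1,3] (faults so far: 4)
  step 10: ref 4 -> FAULT, evict 1, frames=[4,3] (faults so far: 5)
  step 11: ref 4 -> HIT, frames=[4,3] (faults so far: 5)
  step 12: ref 1 -> FAULT, evict 3, frames=[4,1] (faults so far: 6)
  step 13: ref 4 -> HIT, frames=[4,1] (faults so far: 6)
  FIFO total faults: 6
--- LRU ---
  step 0: ref 2 -> FAULT, frames=[2,-] (faults so far: 1)
  step 1: ref 4 -> FAULT, frames=[2,4] (faults so far: 2)
  step 2: ref 4 -> HIT, frames=[2,4] (faults so far: 2)
  step 3: ref 2 -> HIT, frames=[2,4] (faults so far: 2)
  step 4: ref 2 -> HIT, frames=[2,4] (faults so far: 2)
  step 5: ref 2 -> HIT, frames=[2,4] (faults so far: 2)
  step 6: ref 1 -> FAULT, evict 4, frames=[2,1] (faults so far: 3)
  step 7: ref 1 -> HIT, frames=[2,1] (faults so far: 3)
  step 8: ref 3 -> FAULT, evict 2, frames=[3,1] (faults so far: 4)
  step 9: ref 1 -> HIT, frames=[3,1] (faults so far: 4)
  step 10: ref 4 -> FAULT, evict 3, frames=[4,1] (faults so far: 5)
  step 11: ref 4 -> HIT, frames=[4,1] (faults so far: 5)
  step 12: ref 1 -> HIT, frames=[4,1] (faults so far: 5)
  step 13: ref 4 -> HIT, frames=[4,1] (faults so far: 5)
  LRU total faults: 5
--- Optimal ---
  step 0: ref 2 -> FAULT, frames=[2,-] (faults so far: 1)
  step 1: ref 4 -> FAULT, frames=[2,4] (faults so far: 2)
  step 2: ref 4 -> HIT, frames=[2,4] (faults so far: 2)
  step 3: ref 2 -> HIT, frames=[2,4] (faults so far: 2)
  step 4: ref 2 -> HIT, frames=[2,4] (faults so far: 2)
  step 5: ref 2 -> HIT, frames=[2,4] (faults so far: 2)
  step 6: ref 1 -> FAULT, evict 2, frames=[1,4] (faults so far: 3)
  step 7: ref 1 -> HIT, frames=[1,4] (faults so far: 3)
  step 8: ref 3 -> FAULT, evict 4, frames=[1,3] (faults so far: 4)
  step 9: ref 1 -> HIT, frames=[1,3] (faults so far: 4)
  step 10: ref 4 -> FAULT, evict 3, frames=[1,4] (faults so far: 5)
  step 11: ref 4 -> HIT, frames=[1,4] (faults so far: 5)
  step 12: ref 1 -> HIT, frames=[1,4] (faults so far: 5)
  step 13: ref 4 -> HIT, frames=[1,4] (faults so far: 5)
  Optimal total faults: 5

Answer: 6 5 5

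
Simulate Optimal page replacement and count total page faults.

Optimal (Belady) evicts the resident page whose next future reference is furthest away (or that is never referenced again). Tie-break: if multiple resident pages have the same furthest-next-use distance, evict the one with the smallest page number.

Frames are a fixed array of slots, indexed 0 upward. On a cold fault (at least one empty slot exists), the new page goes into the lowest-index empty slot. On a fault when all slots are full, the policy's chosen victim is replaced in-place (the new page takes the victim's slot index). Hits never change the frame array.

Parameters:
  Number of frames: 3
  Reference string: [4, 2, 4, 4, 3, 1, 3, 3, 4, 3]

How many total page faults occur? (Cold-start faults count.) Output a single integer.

Answer: 4

Derivation:
Step 0: ref 4 → FAULT, frames=[4,-,-]
Step 1: ref 2 → FAULT, frames=[4,2,-]
Step 2: ref 4 → HIT, frames=[4,2,-]
Step 3: ref 4 → HIT, frames=[4,2,-]
Step 4: ref 3 → FAULT, frames=[4,2,3]
Step 5: ref 1 → FAULT (evict 2), frames=[4,1,3]
Step 6: ref 3 → HIT, frames=[4,1,3]
Step 7: ref 3 → HIT, frames=[4,1,3]
Step 8: ref 4 → HIT, frames=[4,1,3]
Step 9: ref 3 → HIT, frames=[4,1,3]
Total faults: 4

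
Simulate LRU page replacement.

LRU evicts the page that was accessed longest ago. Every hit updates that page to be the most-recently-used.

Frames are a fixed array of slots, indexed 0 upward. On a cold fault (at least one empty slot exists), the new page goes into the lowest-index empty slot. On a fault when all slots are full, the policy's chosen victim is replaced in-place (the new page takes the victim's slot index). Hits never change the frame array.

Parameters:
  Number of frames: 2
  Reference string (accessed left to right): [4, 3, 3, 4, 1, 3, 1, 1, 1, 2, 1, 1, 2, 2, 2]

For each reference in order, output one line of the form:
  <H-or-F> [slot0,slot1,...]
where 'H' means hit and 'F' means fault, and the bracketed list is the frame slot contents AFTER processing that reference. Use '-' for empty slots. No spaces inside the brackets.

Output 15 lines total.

F [4,-]
F [4,3]
H [4,3]
H [4,3]
F [4,1]
F [3,1]
H [3,1]
H [3,1]
H [3,1]
F [2,1]
H [2,1]
H [2,1]
H [2,1]
H [2,1]
H [2,1]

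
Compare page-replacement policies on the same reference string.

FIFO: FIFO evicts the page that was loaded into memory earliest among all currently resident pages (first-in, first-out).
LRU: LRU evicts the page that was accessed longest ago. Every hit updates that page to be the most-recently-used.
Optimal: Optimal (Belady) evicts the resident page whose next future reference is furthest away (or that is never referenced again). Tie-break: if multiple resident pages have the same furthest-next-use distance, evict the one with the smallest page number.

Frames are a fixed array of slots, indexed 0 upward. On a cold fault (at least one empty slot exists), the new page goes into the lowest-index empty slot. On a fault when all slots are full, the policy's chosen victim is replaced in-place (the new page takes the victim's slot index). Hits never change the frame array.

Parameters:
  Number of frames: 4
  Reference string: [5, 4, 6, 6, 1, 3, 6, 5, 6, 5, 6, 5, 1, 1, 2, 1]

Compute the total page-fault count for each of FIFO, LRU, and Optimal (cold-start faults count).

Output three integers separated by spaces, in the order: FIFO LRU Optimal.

--- FIFO ---
  step 0: ref 5 -> FAULT, frames=[5,-,-,-] (faults so far: 1)
  step 1: ref 4 -> FAULT, frames=[5,4,-,-] (faults so far: 2)
  step 2: ref 6 -> FAULT, frames=[5,4,6,-] (faults so far: 3)
  step 3: ref 6 -> HIT, frames=[5,4,6,-] (faults so far: 3)
  step 4: ref 1 -> FAULT, frames=[5,4,6,1] (faults so far: 4)
  step 5: ref 3 -> FAULT, evict 5, frames=[3,4,6,1] (faults so far: 5)
  step 6: ref 6 -> HIT, frames=[3,4,6,1] (faults so far: 5)
  step 7: ref 5 -> FAULT, evict 4, frames=[3,5,6,1] (faults so far: 6)
  step 8: ref 6 -> HIT, frames=[3,5,6,1] (faults so far: 6)
  step 9: ref 5 -> HIT, frames=[3,5,6,1] (faults so far: 6)
  step 10: ref 6 -> HIT, frames=[3,5,6,1] (faults so far: 6)
  step 11: ref 5 -> HIT, frames=[3,5,6,1] (faults so far: 6)
  step 12: ref 1 -> HIT, frames=[3,5,6,1] (faults so far: 6)
  step 13: ref 1 -> HIT, frames=[3,5,6,1] (faults so far: 6)
  step 14: ref 2 -> FAULT, evict 6, frames=[3,5,2,1] (faults so far: 7)
  step 15: ref 1 -> HIT, frames=[3,5,2,1] (faults so far: 7)
  FIFO total faults: 7
--- LRU ---
  step 0: ref 5 -> FAULT, frames=[5,-,-,-] (faults so far: 1)
  step 1: ref 4 -> FAULT, frames=[5,4,-,-] (faults so far: 2)
  step 2: ref 6 -> FAULT, frames=[5,4,6,-] (faults so far: 3)
  step 3: ref 6 -> HIT, frames=[5,4,6,-] (faults so far: 3)
  step 4: ref 1 -> FAULT, frames=[5,4,6,1] (faults so far: 4)
  step 5: ref 3 -> FAULT, evict 5, frames=[3,4,6,1] (faults so far: 5)
  step 6: ref 6 -> HIT, frames=[3,4,6,1] (faults so far: 5)
  step 7: ref 5 -> FAULT, evict 4, frames=[3,5,6,1] (faults so far: 6)
  step 8: ref 6 -> HIT, frames=[3,5,6,1] (faults so far: 6)
  step 9: ref 5 -> HIT, frames=[3,5,6,1] (faults so far: 6)
  step 10: ref 6 -> HIT, frames=[3,5,6,1] (faults so far: 6)
  step 11: ref 5 -> HIT, frames=[3,5,6,1] (faults so far: 6)
  step 12: ref 1 -> HIT, frames=[3,5,6,1] (faults so far: 6)
  step 13: ref 1 -> HIT, frames=[3,5,6,1] (faults so far: 6)
  step 14: ref 2 -> FAULT, evict 3, frames=[2,5,6,1] (faults so far: 7)
  step 15: ref 1 -> HIT, frames=[2,5,6,1] (faults so far: 7)
  LRU total faults: 7
--- Optimal ---
  step 0: ref 5 -> FAULT, frames=[5,-,-,-] (faults so far: 1)
  step 1: ref 4 -> FAULT, frames=[5,4,-,-] (faults so far: 2)
  step 2: ref 6 -> FAULT, frames=[5,4,6,-] (faults so far: 3)
  step 3: ref 6 -> HIT, frames=[5,4,6,-] (faults so far: 3)
  step 4: ref 1 -> FAULT, frames=[5,4,6,1] (faults so far: 4)
  step 5: ref 3 -> FAULT, evict 4, frames=[5,3,6,1] (faults so far: 5)
  step 6: ref 6 -> HIT, frames=[5,3,6,1] (faults so far: 5)
  step 7: ref 5 -> HIT, frames=[5,3,6,1] (faults so far: 5)
  step 8: ref 6 -> HIT, frames=[5,3,6,1] (faults so far: 5)
  step 9: ref 5 -> HIT, frames=[5,3,6,1] (faults so far: 5)
  step 10: ref 6 -> HIT, frames=[5,3,6,1] (faults so far: 5)
  step 11: ref 5 -> HIT, frames=[5,3,6,1] (faults so far: 5)
  step 12: ref 1 -> HIT, frames=[5,3,6,1] (faults so far: 5)
  step 13: ref 1 -> HIT, frames=[5,3,6,1] (faults so far: 5)
  step 14: ref 2 -> FAULT, evict 3, frames=[5,2,6,1] (faults so far: 6)
  step 15: ref 1 -> HIT, frames=[5,2,6,1] (faults so far: 6)
  Optimal total faults: 6

Answer: 7 7 6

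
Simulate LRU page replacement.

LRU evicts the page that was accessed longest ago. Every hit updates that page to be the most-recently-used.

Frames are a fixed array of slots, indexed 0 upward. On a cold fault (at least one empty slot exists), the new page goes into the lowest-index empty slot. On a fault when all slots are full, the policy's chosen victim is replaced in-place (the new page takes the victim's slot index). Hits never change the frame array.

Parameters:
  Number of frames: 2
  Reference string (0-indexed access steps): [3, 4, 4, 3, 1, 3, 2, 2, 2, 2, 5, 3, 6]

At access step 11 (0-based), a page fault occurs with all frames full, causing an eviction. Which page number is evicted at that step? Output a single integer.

Step 0: ref 3 -> FAULT, frames=[3,-]
Step 1: ref 4 -> FAULT, frames=[3,4]
Step 2: ref 4 -> HIT, frames=[3,4]
Step 3: ref 3 -> HIT, frames=[3,4]
Step 4: ref 1 -> FAULT, evict 4, frames=[3,1]
Step 5: ref 3 -> HIT, frames=[3,1]
Step 6: ref 2 -> FAULT, evict 1, frames=[3,2]
Step 7: ref 2 -> HIT, frames=[3,2]
Step 8: ref 2 -> HIT, frames=[3,2]
Step 9: ref 2 -> HIT, frames=[3,2]
Step 10: ref 5 -> FAULT, evict 3, frames=[5,2]
Step 11: ref 3 -> FAULT, evict 2, frames=[5,3]
At step 11: evicted page 2

Answer: 2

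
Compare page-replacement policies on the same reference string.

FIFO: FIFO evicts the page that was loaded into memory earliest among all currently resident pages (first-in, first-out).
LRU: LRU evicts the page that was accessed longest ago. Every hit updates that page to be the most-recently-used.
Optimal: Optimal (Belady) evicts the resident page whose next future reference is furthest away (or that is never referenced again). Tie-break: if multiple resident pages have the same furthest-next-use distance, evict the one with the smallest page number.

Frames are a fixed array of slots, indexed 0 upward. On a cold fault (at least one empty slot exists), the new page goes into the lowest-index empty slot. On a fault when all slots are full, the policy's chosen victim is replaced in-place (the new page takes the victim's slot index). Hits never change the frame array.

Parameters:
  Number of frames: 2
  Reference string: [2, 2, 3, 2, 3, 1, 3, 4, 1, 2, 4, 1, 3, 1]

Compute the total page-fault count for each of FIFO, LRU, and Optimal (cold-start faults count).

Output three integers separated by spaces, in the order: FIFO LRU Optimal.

Answer: 7 9 7

Derivation:
--- FIFO ---
  step 0: ref 2 -> FAULT, frames=[2,-] (faults so far: 1)
  step 1: ref 2 -> HIT, frames=[2,-] (faults so far: 1)
  step 2: ref 3 -> FAULT, frames=[2,3] (faults so far: 2)
  step 3: ref 2 -> HIT, frames=[2,3] (faults so far: 2)
  step 4: ref 3 -> HIT, frames=[2,3] (faults so far: 2)
  step 5: ref 1 -> FAULT, evict 2, frames=[1,3] (faults so far: 3)
  step 6: ref 3 -> HIT, frames=[1,3] (faults so far: 3)
  step 7: ref 4 -> FAULT, evict 3, frames=[1,4] (faults so far: 4)
  step 8: ref 1 -> HIT, frames=[1,4] (faults so far: 4)
  step 9: ref 2 -> FAULT, evict 1, frames=[2,4] (faults so far: 5)
  step 10: ref 4 -> HIT, frames=[2,4] (faults so far: 5)
  step 11: ref 1 -> FAULT, evict 4, frames=[2,1] (faults so far: 6)
  step 12: ref 3 -> FAULT, evict 2, frames=[3,1] (faults so far: 7)
  step 13: ref 1 -> HIT, frames=[3,1] (faults so far: 7)
  FIFO total faults: 7
--- LRU ---
  step 0: ref 2 -> FAULT, frames=[2,-] (faults so far: 1)
  step 1: ref 2 -> HIT, frames=[2,-] (faults so far: 1)
  step 2: ref 3 -> FAULT, frames=[2,3] (faults so far: 2)
  step 3: ref 2 -> HIT, frames=[2,3] (faults so far: 2)
  step 4: ref 3 -> HIT, frames=[2,3] (faults so far: 2)
  step 5: ref 1 -> FAULT, evict 2, frames=[1,3] (faults so far: 3)
  step 6: ref 3 -> HIT, frames=[1,3] (faults so far: 3)
  step 7: ref 4 -> FAULT, evict 1, frames=[4,3] (faults so far: 4)
  step 8: ref 1 -> FAULT, evict 3, frames=[4,1] (faults so far: 5)
  step 9: ref 2 -> FAULT, evict 4, frames=[2,1] (faults so far: 6)
  step 10: ref 4 -> FAULT, evict 1, frames=[2,4] (faults so far: 7)
  step 11: ref 1 -> FAULT, evict 2, frames=[1,4] (faults so far: 8)
  step 12: ref 3 -> FAULT, evict 4, frames=[1,3] (faults so far: 9)
  step 13: ref 1 -> HIT, frames=[1,3] (faults so far: 9)
  LRU total faults: 9
--- Optimal ---
  step 0: ref 2 -> FAULT, frames=[2,-] (faults so far: 1)
  step 1: ref 2 -> HIT, frames=[2,-] (faults so far: 1)
  step 2: ref 3 -> FAULT, frames=[2,3] (faults so far: 2)
  step 3: ref 2 -> HIT, frames=[2,3] (faults so far: 2)
  step 4: ref 3 -> HIT, frames=[2,3] (faults so far: 2)
  step 5: ref 1 -> FAULT, evict 2, frames=[1,3] (faults so far: 3)
  step 6: ref 3 -> HIT, frames=[1,3] (faults so far: 3)
  step 7: ref 4 -> FAULT, evict 3, frames=[1,4] (faults so far: 4)
  step 8: ref 1 -> HIT, frames=[1,4] (faults so far: 4)
  step 9: ref 2 -> FAULT, evict 1, frames=[2,4] (faults so far: 5)
  step 10: ref 4 -> HIT, frames=[2,4] (faults so far: 5)
  step 11: ref 1 -> FAULT, evict 2, frames=[1,4] (faults so far: 6)
  step 12: ref 3 -> FAULT, evict 4, frames=[1,3] (faults so far: 7)
  step 13: ref 1 -> HIT, frames=[1,3] (faults so far: 7)
  Optimal total faults: 7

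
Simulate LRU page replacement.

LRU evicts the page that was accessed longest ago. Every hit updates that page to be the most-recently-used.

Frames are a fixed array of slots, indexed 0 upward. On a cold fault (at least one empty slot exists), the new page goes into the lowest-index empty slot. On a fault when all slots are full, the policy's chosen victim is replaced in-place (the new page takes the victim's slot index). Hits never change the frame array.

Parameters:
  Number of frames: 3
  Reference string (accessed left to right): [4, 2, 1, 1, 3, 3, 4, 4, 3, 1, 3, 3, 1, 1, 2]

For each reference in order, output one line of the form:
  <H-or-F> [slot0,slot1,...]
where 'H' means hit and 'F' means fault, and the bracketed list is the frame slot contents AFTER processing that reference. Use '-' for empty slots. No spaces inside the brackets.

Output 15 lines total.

F [4,-,-]
F [4,2,-]
F [4,2,1]
H [4,2,1]
F [3,2,1]
H [3,2,1]
F [3,4,1]
H [3,4,1]
H [3,4,1]
H [3,4,1]
H [3,4,1]
H [3,4,1]
H [3,4,1]
H [3,4,1]
F [3,2,1]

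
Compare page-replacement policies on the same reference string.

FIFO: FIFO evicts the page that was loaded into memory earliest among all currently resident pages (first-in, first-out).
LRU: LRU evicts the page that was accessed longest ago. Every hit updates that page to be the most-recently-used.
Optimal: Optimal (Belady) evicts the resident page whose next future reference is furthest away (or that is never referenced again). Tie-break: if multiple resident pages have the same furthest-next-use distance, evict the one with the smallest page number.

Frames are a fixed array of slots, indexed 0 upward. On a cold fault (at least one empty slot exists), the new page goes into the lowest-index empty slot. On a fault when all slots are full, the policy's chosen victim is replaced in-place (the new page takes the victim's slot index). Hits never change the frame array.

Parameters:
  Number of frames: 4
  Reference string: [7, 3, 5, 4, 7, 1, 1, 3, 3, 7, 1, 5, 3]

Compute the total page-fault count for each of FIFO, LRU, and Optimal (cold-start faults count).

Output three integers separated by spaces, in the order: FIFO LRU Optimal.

Answer: 7 7 5

Derivation:
--- FIFO ---
  step 0: ref 7 -> FAULT, frames=[7,-,-,-] (faults so far: 1)
  step 1: ref 3 -> FAULT, frames=[7,3,-,-] (faults so far: 2)
  step 2: ref 5 -> FAULT, frames=[7,3,5,-] (faults so far: 3)
  step 3: ref 4 -> FAULT, frames=[7,3,5,4] (faults so far: 4)
  step 4: ref 7 -> HIT, frames=[7,3,5,4] (faults so far: 4)
  step 5: ref 1 -> FAULT, evict 7, frames=[1,3,5,4] (faults so far: 5)
  step 6: ref 1 -> HIT, frames=[1,3,5,4] (faults so far: 5)
  step 7: ref 3 -> HIT, frames=[1,3,5,4] (faults so far: 5)
  step 8: ref 3 -> HIT, frames=[1,3,5,4] (faults so far: 5)
  step 9: ref 7 -> FAULT, evict 3, frames=[1,7,5,4] (faults so far: 6)
  step 10: ref 1 -> HIT, frames=[1,7,5,4] (faults so far: 6)
  step 11: ref 5 -> HIT, frames=[1,7,5,4] (faults so far: 6)
  step 12: ref 3 -> FAULT, evict 5, frames=[1,7,3,4] (faults so far: 7)
  FIFO total faults: 7
--- LRU ---
  step 0: ref 7 -> FAULT, frames=[7,-,-,-] (faults so far: 1)
  step 1: ref 3 -> FAULT, frames=[7,3,-,-] (faults so far: 2)
  step 2: ref 5 -> FAULT, frames=[7,3,5,-] (faults so far: 3)
  step 3: ref 4 -> FAULT, frames=[7,3,5,4] (faults so far: 4)
  step 4: ref 7 -> HIT, frames=[7,3,5,4] (faults so far: 4)
  step 5: ref 1 -> FAULT, evict 3, frames=[7,1,5,4] (faults so far: 5)
  step 6: ref 1 -> HIT, frames=[7,1,5,4] (faults so far: 5)
  step 7: ref 3 -> FAULT, evict 5, frames=[7,1,3,4] (faults so far: 6)
  step 8: ref 3 -> HIT, frames=[7,1,3,4] (faults so far: 6)
  step 9: ref 7 -> HIT, frames=[7,1,3,4] (faults so far: 6)
  step 10: ref 1 -> HIT, frames=[7,1,3,4] (faults so far: 6)
  step 11: ref 5 -> FAULT, evict 4, frames=[7,1,3,5] (faults so far: 7)
  step 12: ref 3 -> HIT, frames=[7,1,3,5] (faults so far: 7)
  LRU total faults: 7
--- Optimal ---
  step 0: ref 7 -> FAULT, frames=[7,-,-,-] (faults so far: 1)
  step 1: ref 3 -> FAULT, frames=[7,3,-,-] (faults so far: 2)
  step 2: ref 5 -> FAULT, frames=[7,3,5,-] (faults so far: 3)
  step 3: ref 4 -> FAULT, frames=[7,3,5,4] (faults so far: 4)
  step 4: ref 7 -> HIT, frames=[7,3,5,4] (faults so far: 4)
  step 5: ref 1 -> FAULT, evict 4, frames=[7,3,5,1] (faults so far: 5)
  step 6: ref 1 -> HIT, frames=[7,3,5,1] (faults so far: 5)
  step 7: ref 3 -> HIT, frames=[7,3,5,1] (faults so far: 5)
  step 8: ref 3 -> HIT, frames=[7,3,5,1] (faults so far: 5)
  step 9: ref 7 -> HIT, frames=[7,3,5,1] (faults so far: 5)
  step 10: ref 1 -> HIT, frames=[7,3,5,1] (faults so far: 5)
  step 11: ref 5 -> HIT, frames=[7,3,5,1] (faults so far: 5)
  step 12: ref 3 -> HIT, frames=[7,3,5,1] (faults so far: 5)
  Optimal total faults: 5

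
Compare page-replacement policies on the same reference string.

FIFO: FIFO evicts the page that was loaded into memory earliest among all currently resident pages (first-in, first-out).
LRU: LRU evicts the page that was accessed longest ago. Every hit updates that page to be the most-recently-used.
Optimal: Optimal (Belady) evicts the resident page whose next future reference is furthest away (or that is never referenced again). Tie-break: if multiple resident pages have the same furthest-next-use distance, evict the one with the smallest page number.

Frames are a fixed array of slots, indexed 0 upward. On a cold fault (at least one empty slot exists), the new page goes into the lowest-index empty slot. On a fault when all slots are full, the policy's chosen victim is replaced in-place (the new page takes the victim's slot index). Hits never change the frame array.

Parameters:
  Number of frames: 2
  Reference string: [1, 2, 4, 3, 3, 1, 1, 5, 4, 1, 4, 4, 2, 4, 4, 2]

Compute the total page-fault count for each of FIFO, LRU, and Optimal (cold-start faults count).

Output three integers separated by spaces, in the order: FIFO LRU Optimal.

--- FIFO ---
  step 0: ref 1 -> FAULT, frames=[1,-] (faults so far: 1)
  step 1: ref 2 -> FAULT, frames=[1,2] (faults so far: 2)
  step 2: ref 4 -> FAULT, evict 1, frames=[4,2] (faults so far: 3)
  step 3: ref 3 -> FAULT, evict 2, frames=[4,3] (faults so far: 4)
  step 4: ref 3 -> HIT, frames=[4,3] (faults so far: 4)
  step 5: ref 1 -> FAULT, evict 4, frames=[1,3] (faults so far: 5)
  step 6: ref 1 -> HIT, frames=[1,3] (faults so far: 5)
  step 7: ref 5 -> FAULT, evict 3, frames=[1,5] (faults so far: 6)
  step 8: ref 4 -> FAULT, evict 1, frames=[4,5] (faults so far: 7)
  step 9: ref 1 -> FAULT, evict 5, frames=[4,1] (faults so far: 8)
  step 10: ref 4 -> HIT, frames=[4,1] (faults so far: 8)
  step 11: ref 4 -> HIT, frames=[4,1] (faults so far: 8)
  step 12: ref 2 -> FAULT, evict 4, frames=[2,1] (faults so far: 9)
  step 13: ref 4 -> FAULT, evict 1, frames=[2,4] (faults so far: 10)
  step 14: ref 4 -> HIT, frames=[2,4] (faults so far: 10)
  step 15: ref 2 -> HIT, frames=[2,4] (faults so far: 10)
  FIFO total faults: 10
--- LRU ---
  step 0: ref 1 -> FAULT, frames=[1,-] (faults so far: 1)
  step 1: ref 2 -> FAULT, frames=[1,2] (faults so far: 2)
  step 2: ref 4 -> FAULT, evict 1, frames=[4,2] (faults so far: 3)
  step 3: ref 3 -> FAULT, evict 2, frames=[4,3] (faults so far: 4)
  step 4: ref 3 -> HIT, frames=[4,3] (faults so far: 4)
  step 5: ref 1 -> FAULT, evict 4, frames=[1,3] (faults so far: 5)
  step 6: ref 1 -> HIT, frames=[1,3] (faults so far: 5)
  step 7: ref 5 -> FAULT, evict 3, frames=[1,5] (faults so far: 6)
  step 8: ref 4 -> FAULT, evict 1, frames=[4,5] (faults so far: 7)
  step 9: ref 1 -> FAULT, evict 5, frames=[4,1] (faults so far: 8)
  step 10: ref 4 -> HIT, frames=[4,1] (faults so far: 8)
  step 11: ref 4 -> HIT, frames=[4,1] (faults so far: 8)
  step 12: ref 2 -> FAULT, evict 1, frames=[4,2] (faults so far: 9)
  step 13: ref 4 -> HIT, frames=[4,2] (faults so far: 9)
  step 14: ref 4 -> HIT, frames=[4,2] (faults so far: 9)
  step 15: ref 2 -> HIT, frames=[4,2] (faults so far: 9)
  LRU total faults: 9
--- Optimal ---
  step 0: ref 1 -> FAULT, frames=[1,-] (faults so far: 1)
  step 1: ref 2 -> FAULT, frames=[1,2] (faults so far: 2)
  step 2: ref 4 -> FAULT, evict 2, frames=[1,4] (faults so far: 3)
  step 3: ref 3 -> FAULT, evict 4, frames=[1,3] (faults so far: 4)
  step 4: ref 3 -> HIT, frames=[1,3] (faults so far: 4)
  step 5: ref 1 -> HIT, frames=[1,3] (faults so far: 4)
  step 6: ref 1 -> HIT, frames=[1,3] (faults so far: 4)
  step 7: ref 5 -> FAULT, evict 3, frames=[1,5] (faults so far: 5)
  step 8: ref 4 -> FAULT, evict 5, frames=[1,4] (faults so far: 6)
  step 9: ref 1 -> HIT, frames=[1,4] (faults so far: 6)
  step 10: ref 4 -> HIT, frames=[1,4] (faults so far: 6)
  step 11: ref 4 -> HIT, frames=[1,4] (faults so far: 6)
  step 12: ref 2 -> FAULT, evict 1, frames=[2,4] (faults so far: 7)
  step 13: ref 4 -> HIT, frames=[2,4] (faults so far: 7)
  step 14: ref 4 -> HIT, frames=[2,4] (faults so far: 7)
  step 15: ref 2 -> HIT, frames=[2,4] (faults so far: 7)
  Optimal total faults: 7

Answer: 10 9 7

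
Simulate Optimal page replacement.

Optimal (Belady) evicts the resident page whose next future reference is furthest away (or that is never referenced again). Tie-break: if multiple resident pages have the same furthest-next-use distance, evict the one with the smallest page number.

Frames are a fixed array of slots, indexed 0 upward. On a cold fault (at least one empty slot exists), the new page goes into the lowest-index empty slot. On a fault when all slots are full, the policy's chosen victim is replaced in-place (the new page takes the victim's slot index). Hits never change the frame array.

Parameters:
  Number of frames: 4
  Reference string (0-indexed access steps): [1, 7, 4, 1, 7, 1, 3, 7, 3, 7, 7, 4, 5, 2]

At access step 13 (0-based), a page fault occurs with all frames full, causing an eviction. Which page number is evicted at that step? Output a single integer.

Answer: 3

Derivation:
Step 0: ref 1 -> FAULT, frames=[1,-,-,-]
Step 1: ref 7 -> FAULT, frames=[1,7,-,-]
Step 2: ref 4 -> FAULT, frames=[1,7,4,-]
Step 3: ref 1 -> HIT, frames=[1,7,4,-]
Step 4: ref 7 -> HIT, frames=[1,7,4,-]
Step 5: ref 1 -> HIT, frames=[1,7,4,-]
Step 6: ref 3 -> FAULT, frames=[1,7,4,3]
Step 7: ref 7 -> HIT, frames=[1,7,4,3]
Step 8: ref 3 -> HIT, frames=[1,7,4,3]
Step 9: ref 7 -> HIT, frames=[1,7,4,3]
Step 10: ref 7 -> HIT, frames=[1,7,4,3]
Step 11: ref 4 -> HIT, frames=[1,7,4,3]
Step 12: ref 5 -> FAULT, evict 1, frames=[5,7,4,3]
Step 13: ref 2 -> FAULT, evict 3, frames=[5,7,4,2]
At step 13: evicted page 3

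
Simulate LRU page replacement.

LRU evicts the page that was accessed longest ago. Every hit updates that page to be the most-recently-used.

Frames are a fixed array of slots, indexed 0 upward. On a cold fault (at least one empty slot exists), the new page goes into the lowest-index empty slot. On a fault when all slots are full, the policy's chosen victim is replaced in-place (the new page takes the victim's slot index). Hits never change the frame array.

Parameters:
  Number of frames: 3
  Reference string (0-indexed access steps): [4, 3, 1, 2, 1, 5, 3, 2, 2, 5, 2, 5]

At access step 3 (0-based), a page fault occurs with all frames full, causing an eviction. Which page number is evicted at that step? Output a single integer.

Step 0: ref 4 -> FAULT, frames=[4,-,-]
Step 1: ref 3 -> FAULT, frames=[4,3,-]
Step 2: ref 1 -> FAULT, frames=[4,3,1]
Step 3: ref 2 -> FAULT, evict 4, frames=[2,3,1]
At step 3: evicted page 4

Answer: 4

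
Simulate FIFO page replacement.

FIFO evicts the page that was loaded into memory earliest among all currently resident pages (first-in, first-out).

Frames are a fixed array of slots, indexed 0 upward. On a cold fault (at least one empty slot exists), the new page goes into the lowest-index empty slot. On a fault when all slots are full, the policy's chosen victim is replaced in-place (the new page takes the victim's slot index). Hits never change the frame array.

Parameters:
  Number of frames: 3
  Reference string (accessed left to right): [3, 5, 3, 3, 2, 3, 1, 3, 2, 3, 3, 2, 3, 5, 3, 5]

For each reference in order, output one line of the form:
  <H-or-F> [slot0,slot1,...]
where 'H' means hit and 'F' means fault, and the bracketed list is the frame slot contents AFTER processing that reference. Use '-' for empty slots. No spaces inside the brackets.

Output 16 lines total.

F [3,-,-]
F [3,5,-]
H [3,5,-]
H [3,5,-]
F [3,5,2]
H [3,5,2]
F [1,5,2]
F [1,3,2]
H [1,3,2]
H [1,3,2]
H [1,3,2]
H [1,3,2]
H [1,3,2]
F [1,3,5]
H [1,3,5]
H [1,3,5]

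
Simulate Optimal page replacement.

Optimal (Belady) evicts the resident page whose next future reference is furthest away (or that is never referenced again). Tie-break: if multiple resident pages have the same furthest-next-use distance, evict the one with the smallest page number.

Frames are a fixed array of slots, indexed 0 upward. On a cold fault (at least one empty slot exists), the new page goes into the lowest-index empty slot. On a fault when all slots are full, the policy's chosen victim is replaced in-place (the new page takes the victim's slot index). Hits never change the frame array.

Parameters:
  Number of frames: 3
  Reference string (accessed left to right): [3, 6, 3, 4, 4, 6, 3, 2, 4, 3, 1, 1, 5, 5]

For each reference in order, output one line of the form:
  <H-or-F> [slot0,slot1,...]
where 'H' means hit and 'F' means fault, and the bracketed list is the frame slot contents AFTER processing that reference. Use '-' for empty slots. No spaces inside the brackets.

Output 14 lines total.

F [3,-,-]
F [3,6,-]
H [3,6,-]
F [3,6,4]
H [3,6,4]
H [3,6,4]
H [3,6,4]
F [3,2,4]
H [3,2,4]
H [3,2,4]
F [3,1,4]
H [3,1,4]
F [3,5,4]
H [3,5,4]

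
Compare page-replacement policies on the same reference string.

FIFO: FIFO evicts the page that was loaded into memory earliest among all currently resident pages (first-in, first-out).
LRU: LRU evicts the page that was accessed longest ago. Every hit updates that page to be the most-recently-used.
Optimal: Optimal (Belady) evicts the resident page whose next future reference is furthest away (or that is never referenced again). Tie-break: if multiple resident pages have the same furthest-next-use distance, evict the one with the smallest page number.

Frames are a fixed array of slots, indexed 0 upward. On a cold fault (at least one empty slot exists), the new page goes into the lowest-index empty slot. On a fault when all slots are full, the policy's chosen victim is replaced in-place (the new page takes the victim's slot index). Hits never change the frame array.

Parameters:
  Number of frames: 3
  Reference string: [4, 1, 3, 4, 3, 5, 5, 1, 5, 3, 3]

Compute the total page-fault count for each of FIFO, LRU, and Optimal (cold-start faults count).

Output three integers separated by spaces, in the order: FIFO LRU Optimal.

Answer: 4 5 4

Derivation:
--- FIFO ---
  step 0: ref 4 -> FAULT, frames=[4,-,-] (faults so far: 1)
  step 1: ref 1 -> FAULT, frames=[4,1,-] (faults so far: 2)
  step 2: ref 3 -> FAULT, frames=[4,1,3] (faults so far: 3)
  step 3: ref 4 -> HIT, frames=[4,1,3] (faults so far: 3)
  step 4: ref 3 -> HIT, frames=[4,1,3] (faults so far: 3)
  step 5: ref 5 -> FAULT, evict 4, frames=[5,1,3] (faults so far: 4)
  step 6: ref 5 -> HIT, frames=[5,1,3] (faults so far: 4)
  step 7: ref 1 -> HIT, frames=[5,1,3] (faults so far: 4)
  step 8: ref 5 -> HIT, frames=[5,1,3] (faults so far: 4)
  step 9: ref 3 -> HIT, frames=[5,1,3] (faults so far: 4)
  step 10: ref 3 -> HIT, frames=[5,1,3] (faults so far: 4)
  FIFO total faults: 4
--- LRU ---
  step 0: ref 4 -> FAULT, frames=[4,-,-] (faults so far: 1)
  step 1: ref 1 -> FAULT, frames=[4,1,-] (faults so far: 2)
  step 2: ref 3 -> FAULT, frames=[4,1,3] (faults so far: 3)
  step 3: ref 4 -> HIT, frames=[4,1,3] (faults so far: 3)
  step 4: ref 3 -> HIT, frames=[4,1,3] (faults so far: 3)
  step 5: ref 5 -> FAULT, evict 1, frames=[4,5,3] (faults so far: 4)
  step 6: ref 5 -> HIT, frames=[4,5,3] (faults so far: 4)
  step 7: ref 1 -> FAULT, evict 4, frames=[1,5,3] (faults so far: 5)
  step 8: ref 5 -> HIT, frames=[1,5,3] (faults so far: 5)
  step 9: ref 3 -> HIT, frames=[1,5,3] (faults so far: 5)
  step 10: ref 3 -> HIT, frames=[1,5,3] (faults so far: 5)
  LRU total faults: 5
--- Optimal ---
  step 0: ref 4 -> FAULT, frames=[4,-,-] (faults so far: 1)
  step 1: ref 1 -> FAULT, frames=[4,1,-] (faults so far: 2)
  step 2: ref 3 -> FAULT, frames=[4,1,3] (faults so far: 3)
  step 3: ref 4 -> HIT, frames=[4,1,3] (faults so far: 3)
  step 4: ref 3 -> HIT, frames=[4,1,3] (faults so far: 3)
  step 5: ref 5 -> FAULT, evict 4, frames=[5,1,3] (faults so far: 4)
  step 6: ref 5 -> HIT, frames=[5,1,3] (faults so far: 4)
  step 7: ref 1 -> HIT, frames=[5,1,3] (faults so far: 4)
  step 8: ref 5 -> HIT, frames=[5,1,3] (faults so far: 4)
  step 9: ref 3 -> HIT, frames=[5,1,3] (faults so far: 4)
  step 10: ref 3 -> HIT, frames=[5,1,3] (faults so far: 4)
  Optimal total faults: 4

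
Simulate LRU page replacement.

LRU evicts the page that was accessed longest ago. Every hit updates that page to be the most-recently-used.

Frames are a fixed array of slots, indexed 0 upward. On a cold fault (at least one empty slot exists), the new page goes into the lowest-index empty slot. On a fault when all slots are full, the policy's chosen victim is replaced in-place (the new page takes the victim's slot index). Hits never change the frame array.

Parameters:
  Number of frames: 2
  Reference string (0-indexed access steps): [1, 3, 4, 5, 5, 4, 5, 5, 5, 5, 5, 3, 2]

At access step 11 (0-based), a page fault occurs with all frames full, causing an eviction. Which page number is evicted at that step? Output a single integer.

Step 0: ref 1 -> FAULT, frames=[1,-]
Step 1: ref 3 -> FAULT, frames=[1,3]
Step 2: ref 4 -> FAULT, evict 1, frames=[4,3]
Step 3: ref 5 -> FAULT, evict 3, frames=[4,5]
Step 4: ref 5 -> HIT, frames=[4,5]
Step 5: ref 4 -> HIT, frames=[4,5]
Step 6: ref 5 -> HIT, frames=[4,5]
Step 7: ref 5 -> HIT, frames=[4,5]
Step 8: ref 5 -> HIT, frames=[4,5]
Step 9: ref 5 -> HIT, frames=[4,5]
Step 10: ref 5 -> HIT, frames=[4,5]
Step 11: ref 3 -> FAULT, evict 4, frames=[3,5]
At step 11: evicted page 4

Answer: 4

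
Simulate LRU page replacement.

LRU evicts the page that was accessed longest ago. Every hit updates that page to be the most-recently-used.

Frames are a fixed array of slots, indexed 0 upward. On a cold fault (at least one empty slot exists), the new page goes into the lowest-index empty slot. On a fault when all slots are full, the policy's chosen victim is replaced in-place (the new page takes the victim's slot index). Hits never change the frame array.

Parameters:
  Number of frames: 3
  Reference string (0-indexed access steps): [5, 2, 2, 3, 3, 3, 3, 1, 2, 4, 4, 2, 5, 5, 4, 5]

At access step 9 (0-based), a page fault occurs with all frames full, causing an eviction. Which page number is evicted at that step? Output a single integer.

Answer: 3

Derivation:
Step 0: ref 5 -> FAULT, frames=[5,-,-]
Step 1: ref 2 -> FAULT, frames=[5,2,-]
Step 2: ref 2 -> HIT, frames=[5,2,-]
Step 3: ref 3 -> FAULT, frames=[5,2,3]
Step 4: ref 3 -> HIT, frames=[5,2,3]
Step 5: ref 3 -> HIT, frames=[5,2,3]
Step 6: ref 3 -> HIT, frames=[5,2,3]
Step 7: ref 1 -> FAULT, evict 5, frames=[1,2,3]
Step 8: ref 2 -> HIT, frames=[1,2,3]
Step 9: ref 4 -> FAULT, evict 3, frames=[1,2,4]
At step 9: evicted page 3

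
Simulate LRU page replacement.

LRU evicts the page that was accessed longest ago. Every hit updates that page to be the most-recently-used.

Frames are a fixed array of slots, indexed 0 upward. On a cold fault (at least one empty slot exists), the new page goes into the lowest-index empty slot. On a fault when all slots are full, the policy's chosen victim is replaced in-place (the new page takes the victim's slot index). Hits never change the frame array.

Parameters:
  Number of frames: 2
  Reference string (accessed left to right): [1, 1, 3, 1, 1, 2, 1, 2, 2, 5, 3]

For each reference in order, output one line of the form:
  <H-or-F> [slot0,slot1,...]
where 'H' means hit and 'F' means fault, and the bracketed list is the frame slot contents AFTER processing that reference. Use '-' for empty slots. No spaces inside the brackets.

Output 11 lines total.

F [1,-]
H [1,-]
F [1,3]
H [1,3]
H [1,3]
F [1,2]
H [1,2]
H [1,2]
H [1,2]
F [5,2]
F [5,3]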